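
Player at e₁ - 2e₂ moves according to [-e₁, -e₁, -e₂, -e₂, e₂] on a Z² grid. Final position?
(-1, -3)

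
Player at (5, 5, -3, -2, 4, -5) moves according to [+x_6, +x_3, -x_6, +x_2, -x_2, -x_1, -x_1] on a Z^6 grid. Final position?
(3, 5, -2, -2, 4, -5)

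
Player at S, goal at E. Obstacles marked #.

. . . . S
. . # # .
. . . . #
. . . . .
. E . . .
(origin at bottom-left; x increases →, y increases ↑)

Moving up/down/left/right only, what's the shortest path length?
7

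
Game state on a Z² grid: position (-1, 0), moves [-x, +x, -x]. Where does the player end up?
(-2, 0)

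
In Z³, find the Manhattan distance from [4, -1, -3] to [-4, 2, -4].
12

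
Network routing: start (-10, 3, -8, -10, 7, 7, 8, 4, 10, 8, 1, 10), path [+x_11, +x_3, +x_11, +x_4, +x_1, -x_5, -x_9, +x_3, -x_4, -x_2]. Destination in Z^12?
(-9, 2, -6, -10, 6, 7, 8, 4, 9, 8, 3, 10)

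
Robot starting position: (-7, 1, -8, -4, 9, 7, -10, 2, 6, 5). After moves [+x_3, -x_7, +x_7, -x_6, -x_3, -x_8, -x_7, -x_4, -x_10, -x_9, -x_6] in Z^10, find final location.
(-7, 1, -8, -5, 9, 5, -11, 1, 5, 4)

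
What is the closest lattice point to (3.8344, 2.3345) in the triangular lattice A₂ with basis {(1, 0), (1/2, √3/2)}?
(3.5, 2.598)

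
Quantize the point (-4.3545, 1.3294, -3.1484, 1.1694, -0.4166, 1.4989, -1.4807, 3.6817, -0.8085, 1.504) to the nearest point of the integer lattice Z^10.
(-4, 1, -3, 1, 0, 1, -1, 4, -1, 2)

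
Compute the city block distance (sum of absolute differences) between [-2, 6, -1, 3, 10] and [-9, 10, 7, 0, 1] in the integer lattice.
31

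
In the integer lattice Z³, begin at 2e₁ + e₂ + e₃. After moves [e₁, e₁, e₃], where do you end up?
(4, 1, 2)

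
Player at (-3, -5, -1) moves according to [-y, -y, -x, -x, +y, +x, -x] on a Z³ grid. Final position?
(-5, -6, -1)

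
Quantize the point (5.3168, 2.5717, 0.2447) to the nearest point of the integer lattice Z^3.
(5, 3, 0)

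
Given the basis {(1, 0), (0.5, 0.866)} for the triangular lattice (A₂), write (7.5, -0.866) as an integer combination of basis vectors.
8b₁ - b₂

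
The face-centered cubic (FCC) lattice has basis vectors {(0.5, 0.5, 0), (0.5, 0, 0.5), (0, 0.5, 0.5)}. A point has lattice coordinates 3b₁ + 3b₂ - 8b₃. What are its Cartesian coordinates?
(3, -2.5, -2.5)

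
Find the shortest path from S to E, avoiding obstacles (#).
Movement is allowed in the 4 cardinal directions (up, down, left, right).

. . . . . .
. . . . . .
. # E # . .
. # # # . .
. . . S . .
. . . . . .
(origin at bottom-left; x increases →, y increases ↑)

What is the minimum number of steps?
7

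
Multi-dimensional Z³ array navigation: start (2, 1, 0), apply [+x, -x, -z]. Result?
(2, 1, -1)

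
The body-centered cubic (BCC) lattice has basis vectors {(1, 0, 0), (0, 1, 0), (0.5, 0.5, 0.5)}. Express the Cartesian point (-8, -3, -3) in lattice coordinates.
-5b₁ - 6b₃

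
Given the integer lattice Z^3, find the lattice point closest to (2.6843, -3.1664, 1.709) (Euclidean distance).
(3, -3, 2)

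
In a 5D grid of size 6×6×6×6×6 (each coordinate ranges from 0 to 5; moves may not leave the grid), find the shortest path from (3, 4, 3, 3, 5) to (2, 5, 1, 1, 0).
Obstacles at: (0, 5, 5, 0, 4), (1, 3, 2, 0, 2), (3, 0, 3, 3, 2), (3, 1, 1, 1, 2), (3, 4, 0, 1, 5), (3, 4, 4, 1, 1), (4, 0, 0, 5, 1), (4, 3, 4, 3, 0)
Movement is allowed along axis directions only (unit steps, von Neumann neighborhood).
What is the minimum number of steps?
11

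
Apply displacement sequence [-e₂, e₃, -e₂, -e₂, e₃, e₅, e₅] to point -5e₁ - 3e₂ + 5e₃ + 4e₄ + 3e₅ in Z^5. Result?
(-5, -6, 7, 4, 5)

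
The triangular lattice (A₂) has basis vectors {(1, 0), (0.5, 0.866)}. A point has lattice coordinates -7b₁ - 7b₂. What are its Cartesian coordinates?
(-10.5, -6.062)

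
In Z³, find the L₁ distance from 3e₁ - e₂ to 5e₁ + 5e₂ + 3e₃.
11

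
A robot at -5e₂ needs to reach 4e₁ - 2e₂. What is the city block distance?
7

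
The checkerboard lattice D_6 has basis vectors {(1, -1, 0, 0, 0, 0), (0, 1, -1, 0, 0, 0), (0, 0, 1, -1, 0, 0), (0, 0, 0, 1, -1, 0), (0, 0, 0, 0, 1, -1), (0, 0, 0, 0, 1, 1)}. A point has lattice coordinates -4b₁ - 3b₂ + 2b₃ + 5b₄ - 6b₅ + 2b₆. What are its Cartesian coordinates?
(-4, 1, 5, 3, -9, 8)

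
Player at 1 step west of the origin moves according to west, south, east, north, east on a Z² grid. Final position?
(0, 0)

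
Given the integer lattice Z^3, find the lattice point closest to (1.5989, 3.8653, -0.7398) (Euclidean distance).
(2, 4, -1)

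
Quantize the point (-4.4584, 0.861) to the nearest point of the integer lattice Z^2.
(-4, 1)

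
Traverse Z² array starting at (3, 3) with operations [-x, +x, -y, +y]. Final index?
(3, 3)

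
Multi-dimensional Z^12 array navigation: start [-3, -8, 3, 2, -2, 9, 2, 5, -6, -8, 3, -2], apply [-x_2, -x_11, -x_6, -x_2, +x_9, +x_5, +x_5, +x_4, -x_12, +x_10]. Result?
(-3, -10, 3, 3, 0, 8, 2, 5, -5, -7, 2, -3)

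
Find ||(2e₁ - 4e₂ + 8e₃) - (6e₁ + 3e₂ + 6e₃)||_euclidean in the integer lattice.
8.30662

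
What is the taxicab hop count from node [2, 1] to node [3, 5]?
5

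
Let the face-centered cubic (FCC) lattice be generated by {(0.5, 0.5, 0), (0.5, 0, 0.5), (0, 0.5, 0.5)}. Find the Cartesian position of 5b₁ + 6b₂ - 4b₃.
(5.5, 0.5, 1)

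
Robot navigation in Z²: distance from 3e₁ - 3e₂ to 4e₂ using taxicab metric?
10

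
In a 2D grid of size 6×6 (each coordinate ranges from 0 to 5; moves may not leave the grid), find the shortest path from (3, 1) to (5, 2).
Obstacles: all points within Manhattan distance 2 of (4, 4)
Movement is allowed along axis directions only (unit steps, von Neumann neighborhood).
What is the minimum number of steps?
3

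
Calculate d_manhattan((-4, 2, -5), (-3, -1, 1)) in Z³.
10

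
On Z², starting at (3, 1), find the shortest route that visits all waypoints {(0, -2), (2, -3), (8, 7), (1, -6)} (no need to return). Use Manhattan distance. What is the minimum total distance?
31
(one optimal route: (3, 1) → (0, -2) → (1, -6) → (2, -3) → (8, 7))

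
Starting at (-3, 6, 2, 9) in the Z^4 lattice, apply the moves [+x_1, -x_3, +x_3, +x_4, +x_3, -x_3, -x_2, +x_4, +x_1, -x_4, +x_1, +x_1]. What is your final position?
(1, 5, 2, 10)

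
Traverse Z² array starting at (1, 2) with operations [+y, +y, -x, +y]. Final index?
(0, 5)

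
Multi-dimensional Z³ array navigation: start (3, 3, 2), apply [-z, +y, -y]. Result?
(3, 3, 1)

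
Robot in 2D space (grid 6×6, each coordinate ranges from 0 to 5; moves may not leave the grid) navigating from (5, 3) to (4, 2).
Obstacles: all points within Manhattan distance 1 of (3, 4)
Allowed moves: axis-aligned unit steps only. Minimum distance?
2
(one shortest path: (5, 3) → (4, 3) → (4, 2))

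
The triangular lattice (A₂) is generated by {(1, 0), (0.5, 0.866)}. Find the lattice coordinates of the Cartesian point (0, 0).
0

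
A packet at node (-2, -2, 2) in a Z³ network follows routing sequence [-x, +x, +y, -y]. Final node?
(-2, -2, 2)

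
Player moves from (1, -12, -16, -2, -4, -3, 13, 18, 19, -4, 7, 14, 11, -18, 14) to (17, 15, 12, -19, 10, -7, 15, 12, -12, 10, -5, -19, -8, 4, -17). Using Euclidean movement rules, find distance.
80.6598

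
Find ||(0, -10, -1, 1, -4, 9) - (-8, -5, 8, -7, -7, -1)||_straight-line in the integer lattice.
18.5203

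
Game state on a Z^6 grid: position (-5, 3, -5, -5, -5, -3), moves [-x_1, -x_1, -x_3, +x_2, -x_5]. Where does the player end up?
(-7, 4, -6, -5, -6, -3)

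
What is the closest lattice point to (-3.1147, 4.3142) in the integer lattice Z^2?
(-3, 4)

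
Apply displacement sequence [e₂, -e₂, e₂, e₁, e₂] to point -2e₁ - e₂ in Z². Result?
(-1, 1)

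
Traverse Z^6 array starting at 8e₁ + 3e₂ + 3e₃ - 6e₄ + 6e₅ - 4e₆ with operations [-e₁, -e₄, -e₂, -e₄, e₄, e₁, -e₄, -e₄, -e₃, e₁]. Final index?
(9, 2, 2, -9, 6, -4)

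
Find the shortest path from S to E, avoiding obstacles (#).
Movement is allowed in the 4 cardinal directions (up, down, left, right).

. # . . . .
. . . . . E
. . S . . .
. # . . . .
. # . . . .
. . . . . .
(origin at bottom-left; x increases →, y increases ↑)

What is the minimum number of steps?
4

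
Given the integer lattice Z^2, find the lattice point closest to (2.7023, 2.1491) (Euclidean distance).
(3, 2)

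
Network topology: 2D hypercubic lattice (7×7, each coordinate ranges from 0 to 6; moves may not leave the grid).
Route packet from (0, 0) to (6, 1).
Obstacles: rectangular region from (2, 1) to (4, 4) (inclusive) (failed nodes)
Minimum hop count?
7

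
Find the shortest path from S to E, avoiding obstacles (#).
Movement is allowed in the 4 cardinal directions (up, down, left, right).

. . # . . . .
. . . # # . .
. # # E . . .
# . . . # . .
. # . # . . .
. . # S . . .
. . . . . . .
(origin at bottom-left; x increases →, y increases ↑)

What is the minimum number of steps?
7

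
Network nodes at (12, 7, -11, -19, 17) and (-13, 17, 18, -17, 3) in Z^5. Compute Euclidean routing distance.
42.0238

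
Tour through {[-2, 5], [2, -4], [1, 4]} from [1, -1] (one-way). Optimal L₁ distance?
17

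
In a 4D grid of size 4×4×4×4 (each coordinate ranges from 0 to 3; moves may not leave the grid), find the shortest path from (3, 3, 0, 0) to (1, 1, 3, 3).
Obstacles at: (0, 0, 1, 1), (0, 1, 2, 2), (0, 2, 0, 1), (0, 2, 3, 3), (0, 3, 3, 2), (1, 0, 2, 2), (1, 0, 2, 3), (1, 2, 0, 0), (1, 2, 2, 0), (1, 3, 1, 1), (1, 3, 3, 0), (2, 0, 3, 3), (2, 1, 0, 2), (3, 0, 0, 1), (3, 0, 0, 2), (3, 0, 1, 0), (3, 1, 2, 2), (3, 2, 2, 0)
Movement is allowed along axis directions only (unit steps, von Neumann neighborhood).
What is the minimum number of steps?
10
(one shortest path: (3, 3, 0, 0) → (2, 3, 0, 0) → (1, 3, 0, 0) → (1, 3, 1, 0) → (1, 2, 1, 0) → (1, 1, 1, 0) → (1, 1, 2, 0) → (1, 1, 3, 0) → (1, 1, 3, 1) → (1, 1, 3, 2) → (1, 1, 3, 3))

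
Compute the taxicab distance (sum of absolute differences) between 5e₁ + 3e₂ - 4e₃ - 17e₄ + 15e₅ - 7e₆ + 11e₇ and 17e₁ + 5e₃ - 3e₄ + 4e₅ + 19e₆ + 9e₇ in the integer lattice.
77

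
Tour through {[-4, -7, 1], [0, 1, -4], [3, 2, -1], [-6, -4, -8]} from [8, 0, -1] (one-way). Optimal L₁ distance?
43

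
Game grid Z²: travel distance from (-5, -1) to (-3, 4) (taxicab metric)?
7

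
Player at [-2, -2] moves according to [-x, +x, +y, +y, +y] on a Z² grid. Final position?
(-2, 1)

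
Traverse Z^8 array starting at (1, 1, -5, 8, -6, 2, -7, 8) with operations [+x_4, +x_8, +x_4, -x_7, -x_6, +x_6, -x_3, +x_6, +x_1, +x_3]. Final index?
(2, 1, -5, 10, -6, 3, -8, 9)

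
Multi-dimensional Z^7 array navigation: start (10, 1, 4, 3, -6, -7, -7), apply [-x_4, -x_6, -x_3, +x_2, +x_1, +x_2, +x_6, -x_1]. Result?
(10, 3, 3, 2, -6, -7, -7)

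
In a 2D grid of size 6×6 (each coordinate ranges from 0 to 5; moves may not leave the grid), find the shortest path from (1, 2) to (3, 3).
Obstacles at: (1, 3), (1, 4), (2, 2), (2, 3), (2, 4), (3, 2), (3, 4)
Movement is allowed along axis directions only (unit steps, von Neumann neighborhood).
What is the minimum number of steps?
7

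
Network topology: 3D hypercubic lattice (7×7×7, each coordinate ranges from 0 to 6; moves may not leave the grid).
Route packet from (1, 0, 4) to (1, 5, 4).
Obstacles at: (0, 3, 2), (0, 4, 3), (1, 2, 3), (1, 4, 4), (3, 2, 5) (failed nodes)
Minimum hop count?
7
(one shortest path: (1, 0, 4) → (0, 0, 4) → (0, 1, 4) → (0, 2, 4) → (0, 3, 4) → (0, 4, 4) → (0, 5, 4) → (1, 5, 4))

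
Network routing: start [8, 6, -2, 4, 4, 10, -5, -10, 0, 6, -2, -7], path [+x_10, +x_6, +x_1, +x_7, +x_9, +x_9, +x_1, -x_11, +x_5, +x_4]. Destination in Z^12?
(10, 6, -2, 5, 5, 11, -4, -10, 2, 7, -3, -7)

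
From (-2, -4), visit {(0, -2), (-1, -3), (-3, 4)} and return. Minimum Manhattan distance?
22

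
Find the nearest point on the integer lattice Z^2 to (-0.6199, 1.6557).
(-1, 2)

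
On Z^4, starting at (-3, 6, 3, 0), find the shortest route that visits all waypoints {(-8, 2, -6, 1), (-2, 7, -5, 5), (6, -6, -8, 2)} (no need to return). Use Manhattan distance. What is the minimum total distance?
56
(one optimal route: (-3, 6, 3, 0) → (-2, 7, -5, 5) → (-8, 2, -6, 1) → (6, -6, -8, 2))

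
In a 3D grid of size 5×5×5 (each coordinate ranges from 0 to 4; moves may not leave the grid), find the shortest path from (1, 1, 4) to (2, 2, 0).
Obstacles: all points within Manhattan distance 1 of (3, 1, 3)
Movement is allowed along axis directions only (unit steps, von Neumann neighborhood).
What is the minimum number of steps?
6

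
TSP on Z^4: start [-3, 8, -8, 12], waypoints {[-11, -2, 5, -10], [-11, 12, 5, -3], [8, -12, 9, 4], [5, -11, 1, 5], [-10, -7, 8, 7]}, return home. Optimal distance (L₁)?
170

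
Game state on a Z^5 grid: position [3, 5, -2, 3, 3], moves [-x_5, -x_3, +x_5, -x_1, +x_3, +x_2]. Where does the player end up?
(2, 6, -2, 3, 3)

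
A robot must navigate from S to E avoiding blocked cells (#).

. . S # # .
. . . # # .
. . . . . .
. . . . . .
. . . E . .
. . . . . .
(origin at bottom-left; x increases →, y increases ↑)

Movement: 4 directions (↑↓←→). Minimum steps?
5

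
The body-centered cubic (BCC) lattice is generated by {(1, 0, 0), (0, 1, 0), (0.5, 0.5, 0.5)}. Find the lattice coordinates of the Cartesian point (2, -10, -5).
7b₁ - 5b₂ - 10b₃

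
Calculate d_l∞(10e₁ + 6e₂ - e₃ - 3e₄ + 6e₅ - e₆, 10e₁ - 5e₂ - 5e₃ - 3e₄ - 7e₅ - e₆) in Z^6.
13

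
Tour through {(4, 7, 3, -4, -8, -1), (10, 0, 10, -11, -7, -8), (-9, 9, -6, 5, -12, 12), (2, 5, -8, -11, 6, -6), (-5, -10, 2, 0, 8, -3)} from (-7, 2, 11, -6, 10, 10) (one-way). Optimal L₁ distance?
223
(one optimal route: (-7, 2, 11, -6, 10, 10) → (-5, -10, 2, 0, 8, -3) → (2, 5, -8, -11, 6, -6) → (10, 0, 10, -11, -7, -8) → (4, 7, 3, -4, -8, -1) → (-9, 9, -6, 5, -12, 12))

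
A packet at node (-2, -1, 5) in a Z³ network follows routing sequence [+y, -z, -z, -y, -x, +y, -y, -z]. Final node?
(-3, -1, 2)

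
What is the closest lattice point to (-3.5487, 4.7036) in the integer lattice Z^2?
(-4, 5)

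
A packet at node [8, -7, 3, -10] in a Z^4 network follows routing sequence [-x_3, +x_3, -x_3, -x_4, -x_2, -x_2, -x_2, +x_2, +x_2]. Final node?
(8, -8, 2, -11)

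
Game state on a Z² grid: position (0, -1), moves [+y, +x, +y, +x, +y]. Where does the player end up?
(2, 2)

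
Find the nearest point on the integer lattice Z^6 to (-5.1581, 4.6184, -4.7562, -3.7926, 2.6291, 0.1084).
(-5, 5, -5, -4, 3, 0)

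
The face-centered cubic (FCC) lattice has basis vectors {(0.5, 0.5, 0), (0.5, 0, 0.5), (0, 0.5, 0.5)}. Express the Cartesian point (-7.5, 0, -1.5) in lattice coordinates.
-6b₁ - 9b₂ + 6b₃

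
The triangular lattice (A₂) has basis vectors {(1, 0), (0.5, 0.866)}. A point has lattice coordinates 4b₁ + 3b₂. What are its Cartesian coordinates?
(5.5, 2.598)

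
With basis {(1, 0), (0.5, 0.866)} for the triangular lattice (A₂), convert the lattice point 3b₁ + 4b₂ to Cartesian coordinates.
(5, 3.464)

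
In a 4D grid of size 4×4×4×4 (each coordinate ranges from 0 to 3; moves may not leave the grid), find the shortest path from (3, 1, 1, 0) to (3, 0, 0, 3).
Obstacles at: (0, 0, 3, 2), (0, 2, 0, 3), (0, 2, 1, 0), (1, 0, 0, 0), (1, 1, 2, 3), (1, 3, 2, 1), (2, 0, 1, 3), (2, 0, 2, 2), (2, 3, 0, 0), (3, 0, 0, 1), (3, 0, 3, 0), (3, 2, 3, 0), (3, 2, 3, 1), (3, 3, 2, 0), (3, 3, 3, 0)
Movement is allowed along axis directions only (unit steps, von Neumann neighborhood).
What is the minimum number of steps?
5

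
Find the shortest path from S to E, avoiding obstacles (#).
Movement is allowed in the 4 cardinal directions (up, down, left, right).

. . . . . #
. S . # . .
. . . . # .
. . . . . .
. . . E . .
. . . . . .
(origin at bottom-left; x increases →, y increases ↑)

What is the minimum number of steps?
5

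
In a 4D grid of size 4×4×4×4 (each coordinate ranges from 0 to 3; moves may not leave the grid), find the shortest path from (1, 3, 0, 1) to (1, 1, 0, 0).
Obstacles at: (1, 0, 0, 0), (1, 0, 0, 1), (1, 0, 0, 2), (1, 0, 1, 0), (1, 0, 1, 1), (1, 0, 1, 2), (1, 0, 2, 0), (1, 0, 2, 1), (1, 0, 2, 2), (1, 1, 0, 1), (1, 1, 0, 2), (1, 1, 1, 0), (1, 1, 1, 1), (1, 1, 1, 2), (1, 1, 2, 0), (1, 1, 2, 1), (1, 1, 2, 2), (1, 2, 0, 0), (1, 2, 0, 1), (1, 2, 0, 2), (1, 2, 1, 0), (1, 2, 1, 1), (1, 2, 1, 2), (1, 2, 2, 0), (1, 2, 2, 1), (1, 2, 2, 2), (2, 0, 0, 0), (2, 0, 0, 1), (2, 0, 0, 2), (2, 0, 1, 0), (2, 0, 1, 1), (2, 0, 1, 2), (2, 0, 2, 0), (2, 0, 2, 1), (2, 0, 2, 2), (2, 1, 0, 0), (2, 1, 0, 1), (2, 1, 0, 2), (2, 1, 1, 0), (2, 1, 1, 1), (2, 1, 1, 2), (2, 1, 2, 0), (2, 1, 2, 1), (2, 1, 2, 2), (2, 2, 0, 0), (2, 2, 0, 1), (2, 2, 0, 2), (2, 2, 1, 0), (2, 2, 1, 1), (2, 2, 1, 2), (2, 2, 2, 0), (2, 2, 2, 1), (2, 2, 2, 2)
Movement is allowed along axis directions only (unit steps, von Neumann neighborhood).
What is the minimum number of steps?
5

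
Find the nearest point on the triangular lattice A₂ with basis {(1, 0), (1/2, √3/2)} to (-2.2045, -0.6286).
(-2.5, -0.866)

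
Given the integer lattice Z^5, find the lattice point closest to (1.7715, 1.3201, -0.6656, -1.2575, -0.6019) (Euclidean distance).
(2, 1, -1, -1, -1)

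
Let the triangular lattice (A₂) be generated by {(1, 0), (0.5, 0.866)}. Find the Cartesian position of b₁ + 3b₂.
(2.5, 2.598)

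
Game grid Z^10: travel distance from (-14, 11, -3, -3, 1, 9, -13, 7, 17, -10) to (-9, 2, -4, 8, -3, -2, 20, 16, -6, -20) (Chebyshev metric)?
33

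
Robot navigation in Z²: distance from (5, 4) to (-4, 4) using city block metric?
9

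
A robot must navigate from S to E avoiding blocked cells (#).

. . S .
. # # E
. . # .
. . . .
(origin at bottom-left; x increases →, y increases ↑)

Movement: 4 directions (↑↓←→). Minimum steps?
2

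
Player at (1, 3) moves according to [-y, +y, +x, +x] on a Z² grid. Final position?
(3, 3)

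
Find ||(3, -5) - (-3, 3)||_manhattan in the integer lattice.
14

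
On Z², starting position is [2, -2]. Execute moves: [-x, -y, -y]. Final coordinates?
(1, -4)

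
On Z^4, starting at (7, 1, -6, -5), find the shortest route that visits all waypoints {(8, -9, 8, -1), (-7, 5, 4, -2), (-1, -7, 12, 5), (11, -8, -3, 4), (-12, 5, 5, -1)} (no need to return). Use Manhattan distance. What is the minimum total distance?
106
(one optimal route: (7, 1, -6, -5) → (11, -8, -3, 4) → (8, -9, 8, -1) → (-1, -7, 12, 5) → (-7, 5, 4, -2) → (-12, 5, 5, -1))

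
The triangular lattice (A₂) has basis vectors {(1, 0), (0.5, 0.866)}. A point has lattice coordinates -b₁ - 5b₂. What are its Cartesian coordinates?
(-3.5, -4.33)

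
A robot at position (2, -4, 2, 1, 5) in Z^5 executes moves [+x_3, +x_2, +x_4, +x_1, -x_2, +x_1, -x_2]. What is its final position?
(4, -5, 3, 2, 5)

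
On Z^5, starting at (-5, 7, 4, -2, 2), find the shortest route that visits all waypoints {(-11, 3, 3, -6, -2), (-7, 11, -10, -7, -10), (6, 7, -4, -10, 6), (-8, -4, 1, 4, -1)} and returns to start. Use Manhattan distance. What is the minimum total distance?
156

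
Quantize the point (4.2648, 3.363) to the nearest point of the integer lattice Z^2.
(4, 3)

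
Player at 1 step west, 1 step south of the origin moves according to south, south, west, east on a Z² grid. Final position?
(-1, -3)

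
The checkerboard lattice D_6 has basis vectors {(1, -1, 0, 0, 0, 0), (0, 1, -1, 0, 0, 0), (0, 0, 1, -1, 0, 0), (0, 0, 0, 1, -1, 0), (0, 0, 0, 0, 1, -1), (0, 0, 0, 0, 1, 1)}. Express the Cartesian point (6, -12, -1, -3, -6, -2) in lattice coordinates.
6b₁ - 6b₂ - 7b₃ - 10b₄ - 7b₅ - 9b₆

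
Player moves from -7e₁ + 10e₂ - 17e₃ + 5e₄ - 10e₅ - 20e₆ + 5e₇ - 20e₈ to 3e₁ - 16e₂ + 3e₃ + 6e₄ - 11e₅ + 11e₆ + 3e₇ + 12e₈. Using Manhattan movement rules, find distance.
123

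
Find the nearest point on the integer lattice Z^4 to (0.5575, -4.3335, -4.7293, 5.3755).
(1, -4, -5, 5)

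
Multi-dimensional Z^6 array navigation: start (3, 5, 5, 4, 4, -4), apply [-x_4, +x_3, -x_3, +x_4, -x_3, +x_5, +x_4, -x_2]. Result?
(3, 4, 4, 5, 5, -4)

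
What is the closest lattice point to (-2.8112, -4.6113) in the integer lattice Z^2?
(-3, -5)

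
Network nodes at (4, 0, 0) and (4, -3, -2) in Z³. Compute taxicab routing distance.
5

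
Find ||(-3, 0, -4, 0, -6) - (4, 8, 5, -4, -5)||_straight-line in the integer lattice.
14.5258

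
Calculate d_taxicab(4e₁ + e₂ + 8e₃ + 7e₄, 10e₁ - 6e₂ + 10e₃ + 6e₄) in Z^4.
16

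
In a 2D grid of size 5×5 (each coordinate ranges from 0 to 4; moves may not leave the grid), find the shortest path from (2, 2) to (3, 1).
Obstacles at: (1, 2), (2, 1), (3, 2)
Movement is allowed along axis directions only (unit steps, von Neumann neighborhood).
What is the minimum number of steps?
6
(one shortest path: (2, 2) → (2, 3) → (3, 3) → (4, 3) → (4, 2) → (4, 1) → (3, 1))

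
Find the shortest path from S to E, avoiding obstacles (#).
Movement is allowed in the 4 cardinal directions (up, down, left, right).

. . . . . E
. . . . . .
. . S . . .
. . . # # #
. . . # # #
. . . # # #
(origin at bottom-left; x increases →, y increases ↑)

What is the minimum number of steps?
5
(one shortest path: (2, 3) → (3, 3) → (4, 3) → (5, 3) → (5, 4) → (5, 5))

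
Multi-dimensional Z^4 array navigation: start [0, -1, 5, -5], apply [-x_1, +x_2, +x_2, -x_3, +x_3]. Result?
(-1, 1, 5, -5)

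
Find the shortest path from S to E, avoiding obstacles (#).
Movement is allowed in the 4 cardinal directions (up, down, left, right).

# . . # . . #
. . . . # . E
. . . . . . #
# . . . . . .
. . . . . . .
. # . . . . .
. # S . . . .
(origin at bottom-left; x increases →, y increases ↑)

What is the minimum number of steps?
9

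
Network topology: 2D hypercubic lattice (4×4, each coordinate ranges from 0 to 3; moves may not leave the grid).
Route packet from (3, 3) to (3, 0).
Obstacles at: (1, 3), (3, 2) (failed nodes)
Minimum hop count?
5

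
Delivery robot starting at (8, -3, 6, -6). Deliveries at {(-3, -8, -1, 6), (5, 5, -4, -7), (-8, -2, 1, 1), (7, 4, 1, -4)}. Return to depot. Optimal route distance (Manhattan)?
110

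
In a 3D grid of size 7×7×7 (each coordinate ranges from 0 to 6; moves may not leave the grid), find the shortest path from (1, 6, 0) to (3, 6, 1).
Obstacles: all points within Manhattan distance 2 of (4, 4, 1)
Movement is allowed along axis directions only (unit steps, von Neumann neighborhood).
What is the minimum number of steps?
3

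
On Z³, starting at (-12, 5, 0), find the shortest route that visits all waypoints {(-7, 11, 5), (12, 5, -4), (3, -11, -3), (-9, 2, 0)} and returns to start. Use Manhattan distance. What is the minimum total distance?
110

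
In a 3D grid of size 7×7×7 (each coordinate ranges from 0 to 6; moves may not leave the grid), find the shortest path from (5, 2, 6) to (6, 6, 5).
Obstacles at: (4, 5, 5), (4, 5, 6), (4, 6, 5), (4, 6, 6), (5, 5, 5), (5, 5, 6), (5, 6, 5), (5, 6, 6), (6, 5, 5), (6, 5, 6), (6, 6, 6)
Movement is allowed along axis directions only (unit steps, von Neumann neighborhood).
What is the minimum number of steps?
8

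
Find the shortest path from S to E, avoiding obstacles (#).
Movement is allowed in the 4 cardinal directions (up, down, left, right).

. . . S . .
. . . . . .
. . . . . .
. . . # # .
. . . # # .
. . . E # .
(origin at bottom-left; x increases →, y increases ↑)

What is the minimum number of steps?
7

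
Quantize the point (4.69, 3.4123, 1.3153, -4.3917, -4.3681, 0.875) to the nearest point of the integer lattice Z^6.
(5, 3, 1, -4, -4, 1)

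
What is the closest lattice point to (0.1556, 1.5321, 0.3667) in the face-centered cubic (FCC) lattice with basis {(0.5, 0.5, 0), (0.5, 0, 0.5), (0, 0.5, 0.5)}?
(0, 1.5, 0.5)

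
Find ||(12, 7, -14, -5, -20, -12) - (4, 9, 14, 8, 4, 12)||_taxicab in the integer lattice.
99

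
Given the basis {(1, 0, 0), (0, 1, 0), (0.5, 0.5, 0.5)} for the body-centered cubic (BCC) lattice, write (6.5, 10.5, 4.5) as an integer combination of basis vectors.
2b₁ + 6b₂ + 9b₃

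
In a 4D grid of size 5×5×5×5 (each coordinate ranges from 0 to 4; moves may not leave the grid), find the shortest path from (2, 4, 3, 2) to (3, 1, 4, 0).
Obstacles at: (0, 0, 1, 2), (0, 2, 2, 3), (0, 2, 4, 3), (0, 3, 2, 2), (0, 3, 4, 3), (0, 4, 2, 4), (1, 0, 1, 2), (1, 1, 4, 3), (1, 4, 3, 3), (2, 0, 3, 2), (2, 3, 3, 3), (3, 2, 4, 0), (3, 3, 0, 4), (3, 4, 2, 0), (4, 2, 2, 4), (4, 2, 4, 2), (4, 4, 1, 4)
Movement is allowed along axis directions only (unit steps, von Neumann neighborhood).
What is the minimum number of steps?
7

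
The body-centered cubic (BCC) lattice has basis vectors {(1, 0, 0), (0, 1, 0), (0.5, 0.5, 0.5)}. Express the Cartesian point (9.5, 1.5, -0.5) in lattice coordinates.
10b₁ + 2b₂ - b₃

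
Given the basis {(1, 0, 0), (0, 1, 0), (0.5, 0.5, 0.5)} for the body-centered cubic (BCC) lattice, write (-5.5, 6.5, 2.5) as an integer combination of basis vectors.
-8b₁ + 4b₂ + 5b₃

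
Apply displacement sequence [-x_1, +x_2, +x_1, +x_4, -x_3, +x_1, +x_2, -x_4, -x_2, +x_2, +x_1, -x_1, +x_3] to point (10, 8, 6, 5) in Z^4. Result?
(11, 10, 6, 5)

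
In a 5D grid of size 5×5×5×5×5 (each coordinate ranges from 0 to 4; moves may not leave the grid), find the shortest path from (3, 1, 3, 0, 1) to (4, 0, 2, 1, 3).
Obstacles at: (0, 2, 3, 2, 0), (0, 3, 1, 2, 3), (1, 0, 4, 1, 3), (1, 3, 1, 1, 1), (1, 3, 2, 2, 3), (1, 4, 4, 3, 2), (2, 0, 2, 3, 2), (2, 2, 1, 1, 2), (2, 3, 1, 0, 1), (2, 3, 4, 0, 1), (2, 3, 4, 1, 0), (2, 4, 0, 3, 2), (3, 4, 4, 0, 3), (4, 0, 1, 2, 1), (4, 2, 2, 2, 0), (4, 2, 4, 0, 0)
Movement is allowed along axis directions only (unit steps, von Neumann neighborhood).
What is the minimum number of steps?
6
(one shortest path: (3, 1, 3, 0, 1) → (4, 1, 3, 0, 1) → (4, 0, 3, 0, 1) → (4, 0, 2, 0, 1) → (4, 0, 2, 1, 1) → (4, 0, 2, 1, 2) → (4, 0, 2, 1, 3))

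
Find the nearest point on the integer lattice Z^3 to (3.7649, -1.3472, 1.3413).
(4, -1, 1)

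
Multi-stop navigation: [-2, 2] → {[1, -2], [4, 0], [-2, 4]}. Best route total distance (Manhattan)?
16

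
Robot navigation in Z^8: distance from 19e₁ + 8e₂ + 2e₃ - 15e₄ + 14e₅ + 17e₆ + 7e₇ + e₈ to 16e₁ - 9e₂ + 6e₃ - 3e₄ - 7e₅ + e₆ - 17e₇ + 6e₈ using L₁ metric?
102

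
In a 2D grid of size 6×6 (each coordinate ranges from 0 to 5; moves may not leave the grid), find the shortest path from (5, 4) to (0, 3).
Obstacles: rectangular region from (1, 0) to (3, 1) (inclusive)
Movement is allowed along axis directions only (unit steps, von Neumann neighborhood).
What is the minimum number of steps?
6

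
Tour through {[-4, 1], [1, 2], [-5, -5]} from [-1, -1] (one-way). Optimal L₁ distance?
18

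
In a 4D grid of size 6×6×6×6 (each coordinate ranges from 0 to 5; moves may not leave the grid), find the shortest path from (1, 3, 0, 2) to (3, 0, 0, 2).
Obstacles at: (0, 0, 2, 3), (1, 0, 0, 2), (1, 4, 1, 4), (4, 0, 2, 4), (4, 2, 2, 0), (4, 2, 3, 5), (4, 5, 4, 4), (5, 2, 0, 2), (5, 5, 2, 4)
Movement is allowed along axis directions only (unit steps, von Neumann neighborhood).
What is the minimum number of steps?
5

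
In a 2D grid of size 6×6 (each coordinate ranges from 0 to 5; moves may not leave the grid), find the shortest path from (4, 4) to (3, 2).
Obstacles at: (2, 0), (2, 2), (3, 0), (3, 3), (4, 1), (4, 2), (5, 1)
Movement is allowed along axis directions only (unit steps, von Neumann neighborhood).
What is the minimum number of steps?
9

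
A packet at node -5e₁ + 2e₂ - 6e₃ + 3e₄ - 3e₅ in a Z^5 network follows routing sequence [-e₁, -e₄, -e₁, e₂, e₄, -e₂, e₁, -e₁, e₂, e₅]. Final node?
(-7, 3, -6, 3, -2)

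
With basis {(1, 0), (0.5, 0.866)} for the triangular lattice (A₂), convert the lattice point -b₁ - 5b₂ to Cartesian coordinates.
(-3.5, -4.33)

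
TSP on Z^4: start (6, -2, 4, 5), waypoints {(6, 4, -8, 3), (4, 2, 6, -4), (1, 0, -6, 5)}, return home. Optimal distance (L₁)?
72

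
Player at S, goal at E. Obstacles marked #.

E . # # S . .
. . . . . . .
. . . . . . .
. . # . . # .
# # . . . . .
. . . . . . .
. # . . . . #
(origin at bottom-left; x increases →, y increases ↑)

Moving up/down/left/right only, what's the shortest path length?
6
(one shortest path: (4, 6) → (4, 5) → (3, 5) → (2, 5) → (1, 5) → (0, 5) → (0, 6))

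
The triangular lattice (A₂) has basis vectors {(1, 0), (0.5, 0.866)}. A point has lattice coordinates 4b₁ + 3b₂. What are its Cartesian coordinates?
(5.5, 2.598)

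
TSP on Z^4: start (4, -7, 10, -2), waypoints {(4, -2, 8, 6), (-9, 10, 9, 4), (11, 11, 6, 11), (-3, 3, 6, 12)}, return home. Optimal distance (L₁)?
126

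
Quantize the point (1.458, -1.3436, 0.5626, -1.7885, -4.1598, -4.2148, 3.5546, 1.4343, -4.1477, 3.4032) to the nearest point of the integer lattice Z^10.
(1, -1, 1, -2, -4, -4, 4, 1, -4, 3)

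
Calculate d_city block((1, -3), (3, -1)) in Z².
4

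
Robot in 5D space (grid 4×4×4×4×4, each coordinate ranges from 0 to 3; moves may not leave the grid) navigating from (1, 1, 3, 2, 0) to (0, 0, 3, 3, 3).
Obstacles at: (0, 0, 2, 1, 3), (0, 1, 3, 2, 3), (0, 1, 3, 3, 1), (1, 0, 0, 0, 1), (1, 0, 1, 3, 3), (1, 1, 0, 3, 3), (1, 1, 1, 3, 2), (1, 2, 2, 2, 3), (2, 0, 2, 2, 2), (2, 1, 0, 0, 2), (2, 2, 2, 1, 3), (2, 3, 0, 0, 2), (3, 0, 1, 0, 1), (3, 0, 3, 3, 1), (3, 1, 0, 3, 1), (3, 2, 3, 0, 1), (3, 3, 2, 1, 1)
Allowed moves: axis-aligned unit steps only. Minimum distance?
6
(one shortest path: (1, 1, 3, 2, 0) → (0, 1, 3, 2, 0) → (0, 0, 3, 2, 0) → (0, 0, 3, 3, 0) → (0, 0, 3, 3, 1) → (0, 0, 3, 3, 2) → (0, 0, 3, 3, 3))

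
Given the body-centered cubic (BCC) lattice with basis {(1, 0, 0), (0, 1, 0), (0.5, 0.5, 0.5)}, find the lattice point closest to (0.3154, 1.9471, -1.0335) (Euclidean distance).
(0, 2, -1)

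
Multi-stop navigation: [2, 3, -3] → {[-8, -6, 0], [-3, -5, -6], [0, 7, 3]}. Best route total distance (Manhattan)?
48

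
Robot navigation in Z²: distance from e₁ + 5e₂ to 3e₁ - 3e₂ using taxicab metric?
10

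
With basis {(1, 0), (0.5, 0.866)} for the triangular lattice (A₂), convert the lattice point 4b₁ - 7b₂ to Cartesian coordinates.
(0.5, -6.062)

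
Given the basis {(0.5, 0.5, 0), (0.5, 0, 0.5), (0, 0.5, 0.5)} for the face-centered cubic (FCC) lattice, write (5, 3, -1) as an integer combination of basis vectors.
9b₁ + b₂ - 3b₃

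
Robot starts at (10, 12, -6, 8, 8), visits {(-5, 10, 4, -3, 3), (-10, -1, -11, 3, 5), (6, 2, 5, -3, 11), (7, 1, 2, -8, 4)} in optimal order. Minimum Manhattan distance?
124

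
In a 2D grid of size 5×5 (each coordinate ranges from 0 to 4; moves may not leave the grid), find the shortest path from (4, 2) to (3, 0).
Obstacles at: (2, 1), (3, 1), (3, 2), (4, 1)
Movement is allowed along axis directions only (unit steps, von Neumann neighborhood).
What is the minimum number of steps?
9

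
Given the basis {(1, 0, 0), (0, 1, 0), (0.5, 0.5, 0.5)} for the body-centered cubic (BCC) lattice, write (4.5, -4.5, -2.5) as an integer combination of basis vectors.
7b₁ - 2b₂ - 5b₃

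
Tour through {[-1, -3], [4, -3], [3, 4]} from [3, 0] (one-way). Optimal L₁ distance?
17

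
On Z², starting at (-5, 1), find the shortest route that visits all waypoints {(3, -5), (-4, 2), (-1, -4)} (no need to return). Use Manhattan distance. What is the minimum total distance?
16
(one optimal route: (-5, 1) → (-4, 2) → (-1, -4) → (3, -5))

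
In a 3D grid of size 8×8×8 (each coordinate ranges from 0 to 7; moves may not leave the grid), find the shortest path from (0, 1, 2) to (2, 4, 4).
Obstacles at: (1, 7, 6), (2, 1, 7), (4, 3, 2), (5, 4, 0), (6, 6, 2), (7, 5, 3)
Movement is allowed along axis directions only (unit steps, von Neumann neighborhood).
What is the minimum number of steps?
7
(one shortest path: (0, 1, 2) → (1, 1, 2) → (2, 1, 2) → (2, 2, 2) → (2, 3, 2) → (2, 4, 2) → (2, 4, 3) → (2, 4, 4))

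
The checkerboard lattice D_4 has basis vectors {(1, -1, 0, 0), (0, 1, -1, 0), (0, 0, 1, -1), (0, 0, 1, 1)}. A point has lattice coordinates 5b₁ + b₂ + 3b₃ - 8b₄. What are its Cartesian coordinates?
(5, -4, -6, -11)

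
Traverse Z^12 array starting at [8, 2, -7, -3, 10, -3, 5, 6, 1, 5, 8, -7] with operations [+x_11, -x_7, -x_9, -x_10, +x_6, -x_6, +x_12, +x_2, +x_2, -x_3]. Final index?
(8, 4, -8, -3, 10, -3, 4, 6, 0, 4, 9, -6)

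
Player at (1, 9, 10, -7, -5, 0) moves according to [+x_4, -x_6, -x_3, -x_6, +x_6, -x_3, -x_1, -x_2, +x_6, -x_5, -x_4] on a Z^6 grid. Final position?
(0, 8, 8, -7, -6, 0)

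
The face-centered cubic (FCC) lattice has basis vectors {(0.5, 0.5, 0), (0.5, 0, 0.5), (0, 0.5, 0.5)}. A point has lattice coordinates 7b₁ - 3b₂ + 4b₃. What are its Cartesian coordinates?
(2, 5.5, 0.5)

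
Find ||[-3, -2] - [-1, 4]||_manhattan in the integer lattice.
8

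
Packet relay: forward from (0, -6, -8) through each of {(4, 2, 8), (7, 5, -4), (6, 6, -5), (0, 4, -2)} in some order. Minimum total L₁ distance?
48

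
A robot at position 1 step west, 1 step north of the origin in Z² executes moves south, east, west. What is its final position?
(-1, 0)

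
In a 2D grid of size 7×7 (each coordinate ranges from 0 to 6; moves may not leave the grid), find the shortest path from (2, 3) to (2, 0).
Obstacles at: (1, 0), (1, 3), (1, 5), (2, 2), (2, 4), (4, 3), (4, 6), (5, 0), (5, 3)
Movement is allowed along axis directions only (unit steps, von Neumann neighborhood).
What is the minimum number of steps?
5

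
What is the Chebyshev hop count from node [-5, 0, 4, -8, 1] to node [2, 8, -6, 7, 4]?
15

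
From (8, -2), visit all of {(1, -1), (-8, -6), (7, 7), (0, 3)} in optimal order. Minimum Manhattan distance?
40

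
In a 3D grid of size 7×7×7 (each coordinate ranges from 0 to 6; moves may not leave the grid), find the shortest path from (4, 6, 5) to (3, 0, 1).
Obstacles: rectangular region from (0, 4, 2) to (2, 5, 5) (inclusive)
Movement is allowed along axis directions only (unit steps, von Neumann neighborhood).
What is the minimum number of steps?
11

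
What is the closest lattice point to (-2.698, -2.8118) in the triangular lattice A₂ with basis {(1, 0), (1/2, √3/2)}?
(-2.5, -2.598)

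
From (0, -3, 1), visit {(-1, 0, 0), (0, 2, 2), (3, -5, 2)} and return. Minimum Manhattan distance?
26
(one optimal route: (0, -3, 1) → (-1, 0, 0) → (0, 2, 2) → (3, -5, 2) → (0, -3, 1))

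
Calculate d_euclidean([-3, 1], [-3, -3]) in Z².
4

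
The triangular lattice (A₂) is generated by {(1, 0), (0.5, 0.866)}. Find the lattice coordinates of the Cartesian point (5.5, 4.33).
3b₁ + 5b₂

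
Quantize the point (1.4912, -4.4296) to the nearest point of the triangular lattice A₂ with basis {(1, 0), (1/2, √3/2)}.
(1.5, -4.33)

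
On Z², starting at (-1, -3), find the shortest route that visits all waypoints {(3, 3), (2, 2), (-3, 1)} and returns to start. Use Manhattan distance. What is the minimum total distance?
24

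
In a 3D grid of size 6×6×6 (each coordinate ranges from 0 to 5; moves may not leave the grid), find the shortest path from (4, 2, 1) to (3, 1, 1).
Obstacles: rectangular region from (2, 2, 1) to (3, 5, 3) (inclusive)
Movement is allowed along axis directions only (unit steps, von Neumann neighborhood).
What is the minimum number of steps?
2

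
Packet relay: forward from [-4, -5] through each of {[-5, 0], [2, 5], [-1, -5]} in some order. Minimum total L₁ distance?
24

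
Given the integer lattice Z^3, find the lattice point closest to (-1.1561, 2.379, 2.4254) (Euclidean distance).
(-1, 2, 2)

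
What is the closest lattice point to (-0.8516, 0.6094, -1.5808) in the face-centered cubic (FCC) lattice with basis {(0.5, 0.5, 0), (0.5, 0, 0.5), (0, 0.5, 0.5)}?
(-1, 0.5, -1.5)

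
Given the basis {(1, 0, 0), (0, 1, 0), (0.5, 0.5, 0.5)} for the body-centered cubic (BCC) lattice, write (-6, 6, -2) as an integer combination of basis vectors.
-4b₁ + 8b₂ - 4b₃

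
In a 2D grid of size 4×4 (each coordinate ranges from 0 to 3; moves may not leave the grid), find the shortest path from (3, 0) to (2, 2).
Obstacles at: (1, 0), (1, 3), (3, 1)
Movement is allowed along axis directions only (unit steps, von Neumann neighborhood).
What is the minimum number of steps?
3
(one shortest path: (3, 0) → (2, 0) → (2, 1) → (2, 2))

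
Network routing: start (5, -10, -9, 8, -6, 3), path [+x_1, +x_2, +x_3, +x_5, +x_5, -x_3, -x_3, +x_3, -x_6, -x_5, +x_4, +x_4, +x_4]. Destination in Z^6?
(6, -9, -9, 11, -5, 2)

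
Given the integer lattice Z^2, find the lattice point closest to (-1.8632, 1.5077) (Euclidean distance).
(-2, 2)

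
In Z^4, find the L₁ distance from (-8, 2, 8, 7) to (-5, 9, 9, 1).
17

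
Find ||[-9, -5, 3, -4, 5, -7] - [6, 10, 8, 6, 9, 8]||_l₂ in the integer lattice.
28.5657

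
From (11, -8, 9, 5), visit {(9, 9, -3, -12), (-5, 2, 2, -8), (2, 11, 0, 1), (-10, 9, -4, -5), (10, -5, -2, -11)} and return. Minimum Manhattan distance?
164
(one optimal route: (11, -8, 9, 5) → (-5, 2, 2, -8) → (-10, 9, -4, -5) → (2, 11, 0, 1) → (9, 9, -3, -12) → (10, -5, -2, -11) → (11, -8, 9, 5))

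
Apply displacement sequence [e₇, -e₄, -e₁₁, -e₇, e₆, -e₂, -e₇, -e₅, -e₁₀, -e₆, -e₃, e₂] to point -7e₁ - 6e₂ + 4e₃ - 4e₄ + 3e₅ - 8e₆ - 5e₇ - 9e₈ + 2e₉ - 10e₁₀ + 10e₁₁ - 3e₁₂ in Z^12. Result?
(-7, -6, 3, -5, 2, -8, -6, -9, 2, -11, 9, -3)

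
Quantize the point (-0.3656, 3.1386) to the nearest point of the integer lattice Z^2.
(0, 3)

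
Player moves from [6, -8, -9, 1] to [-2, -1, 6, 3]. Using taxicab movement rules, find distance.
32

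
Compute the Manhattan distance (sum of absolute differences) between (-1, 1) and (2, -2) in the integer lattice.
6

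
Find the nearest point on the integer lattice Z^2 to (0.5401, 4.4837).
(1, 4)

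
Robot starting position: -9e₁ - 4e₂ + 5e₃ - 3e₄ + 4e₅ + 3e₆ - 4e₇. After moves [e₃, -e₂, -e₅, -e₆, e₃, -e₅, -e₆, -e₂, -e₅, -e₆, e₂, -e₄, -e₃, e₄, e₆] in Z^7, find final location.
(-9, -5, 6, -3, 1, 1, -4)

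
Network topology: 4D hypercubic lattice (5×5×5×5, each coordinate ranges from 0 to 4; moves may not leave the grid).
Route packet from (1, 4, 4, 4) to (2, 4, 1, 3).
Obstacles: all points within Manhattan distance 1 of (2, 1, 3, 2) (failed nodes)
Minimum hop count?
5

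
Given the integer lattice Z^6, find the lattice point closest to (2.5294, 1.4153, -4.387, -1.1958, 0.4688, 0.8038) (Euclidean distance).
(3, 1, -4, -1, 0, 1)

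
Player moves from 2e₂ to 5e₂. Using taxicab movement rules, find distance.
3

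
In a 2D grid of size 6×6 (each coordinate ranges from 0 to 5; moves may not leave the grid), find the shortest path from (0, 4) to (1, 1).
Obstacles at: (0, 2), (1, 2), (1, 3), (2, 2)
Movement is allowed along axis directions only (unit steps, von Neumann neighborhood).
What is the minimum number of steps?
8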